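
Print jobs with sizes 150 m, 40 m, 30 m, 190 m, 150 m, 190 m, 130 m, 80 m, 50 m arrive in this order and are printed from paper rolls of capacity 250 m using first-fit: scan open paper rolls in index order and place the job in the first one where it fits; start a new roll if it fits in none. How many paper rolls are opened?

5

  150 → roll 1 (new)  [load 150/250]
  40 → roll 1  [load 190/250]
  30 → roll 1  [load 220/250]
  190 → roll 2 (new)  [load 190/250]
  150 → roll 3 (new)  [load 150/250]
  190 → roll 4 (new)  [load 190/250]
  130 → roll 5 (new)  [load 130/250]
  80 → roll 3  [load 230/250]
  50 → roll 2  [load 240/250]
5 paper rolls opened.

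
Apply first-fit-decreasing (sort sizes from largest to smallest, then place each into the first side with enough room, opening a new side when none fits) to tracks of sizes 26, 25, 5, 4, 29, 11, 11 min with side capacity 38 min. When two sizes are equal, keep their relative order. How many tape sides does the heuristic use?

3

Sorted descending: 29, 26, 25, 11, 11, 5, 4.
  29 → side 1 (new)  [load 29/38]
  26 → side 2 (new)  [load 26/38]
  25 → side 3 (new)  [load 25/38]
  11 → side 2  [load 37/38]
  11 → side 3  [load 36/38]
  5 → side 1  [load 34/38]
  4 → side 1  [load 38/38]
3 tape sides opened.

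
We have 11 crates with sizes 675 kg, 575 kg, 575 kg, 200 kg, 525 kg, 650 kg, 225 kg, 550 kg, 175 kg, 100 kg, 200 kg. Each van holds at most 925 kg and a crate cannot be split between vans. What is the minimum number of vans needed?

6

Total = 675 + 650 + 575 + 575 + 550 + 525 + 225 + 200 + 200 + 175 + 100 = 4450 kg.
Lower bound: ⌈4450/925⌉ = 5 vans.
Also, 6 crates each exceed 925/2 kg, and no two of those can share a van, so at least 6 vans are needed.
A packing using 6 vans:
  van 1: 675 + 225 = 900
  van 2: 650 + 200 = 850
  van 3: 575 + 200 + 100 = 875
  van 4: 575 + 175 = 750
  van 5: 550 = 550
  van 6: 525 = 525
This matches the lower bound, so 6 is optimal.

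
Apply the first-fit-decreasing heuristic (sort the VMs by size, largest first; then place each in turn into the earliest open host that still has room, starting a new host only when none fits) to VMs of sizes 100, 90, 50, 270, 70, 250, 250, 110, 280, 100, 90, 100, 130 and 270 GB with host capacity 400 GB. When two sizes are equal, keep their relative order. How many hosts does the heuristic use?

Sorted descending: 280, 270, 270, 250, 250, 130, 110, 100, 100, 100, 90, 90, 70, 50.
  280 → host 1 (new)  [load 280/400]
  270 → host 2 (new)  [load 270/400]
  270 → host 3 (new)  [load 270/400]
  250 → host 4 (new)  [load 250/400]
  250 → host 5 (new)  [load 250/400]
  130 → host 2  [load 400/400]
  110 → host 1  [load 390/400]
  100 → host 3  [load 370/400]
  100 → host 4  [load 350/400]
  100 → host 5  [load 350/400]
  90 → host 6 (new)  [load 90/400]
  90 → host 6  [load 180/400]
  70 → host 6  [load 250/400]
  50 → host 4  [load 400/400]
6 hosts opened.

6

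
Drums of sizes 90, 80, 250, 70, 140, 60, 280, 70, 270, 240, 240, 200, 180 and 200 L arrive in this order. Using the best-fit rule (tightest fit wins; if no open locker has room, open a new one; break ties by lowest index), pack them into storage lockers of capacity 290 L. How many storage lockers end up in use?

  90 → locker 1 (new)  [load 90/290]
  80 → locker 1  [load 170/290]
  250 → locker 2 (new)  [load 250/290]
  70 → locker 1  [load 240/290]
  140 → locker 3 (new)  [load 140/290]
  60 → locker 3  [load 200/290]
  280 → locker 4 (new)  [load 280/290]
  70 → locker 3  [load 270/290]
  270 → locker 5 (new)  [load 270/290]
  240 → locker 6 (new)  [load 240/290]
  240 → locker 7 (new)  [load 240/290]
  200 → locker 8 (new)  [load 200/290]
  180 → locker 9 (new)  [load 180/290]
  200 → locker 10 (new)  [load 200/290]
10 storage lockers opened.

10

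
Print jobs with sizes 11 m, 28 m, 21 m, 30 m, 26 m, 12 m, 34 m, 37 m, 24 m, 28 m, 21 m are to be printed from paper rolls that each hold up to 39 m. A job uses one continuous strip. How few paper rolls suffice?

Total = 37 + 34 + 30 + 28 + 28 + 26 + 24 + 21 + 21 + 12 + 11 = 272 m.
Lower bound: ⌈272/39⌉ = 7 paper rolls.
Also, 9 print jobs each exceed 39/2 m, and no two of those can share a roll, so at least 9 paper rolls are needed.
A packing using 9 paper rolls:
  roll 1: 37 = 37
  roll 2: 34 = 34
  roll 3: 30 = 30
  roll 4: 28 + 11 = 39
  roll 5: 28 = 28
  roll 6: 26 + 12 = 38
  roll 7: 24 = 24
  roll 8: 21 = 21
  roll 9: 21 = 21
This matches the lower bound, so 9 is optimal.

9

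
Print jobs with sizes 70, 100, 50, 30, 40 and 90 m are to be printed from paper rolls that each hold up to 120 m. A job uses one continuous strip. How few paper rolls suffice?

4

Total = 100 + 90 + 70 + 50 + 40 + 30 = 380 m.
Lower bound: ⌈380/120⌉ = 4 paper rolls.
A packing using 4 paper rolls:
  roll 1: 100 = 100
  roll 2: 90 + 30 = 120
  roll 3: 70 + 50 = 120
  roll 4: 40 = 40
This matches the lower bound, so 4 is optimal.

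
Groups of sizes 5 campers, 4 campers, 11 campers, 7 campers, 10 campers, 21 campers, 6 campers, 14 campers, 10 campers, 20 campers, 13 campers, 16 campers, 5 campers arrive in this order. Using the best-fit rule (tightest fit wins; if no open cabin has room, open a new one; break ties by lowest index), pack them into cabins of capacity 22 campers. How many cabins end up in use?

  5 → cabin 1 (new)  [load 5/22]
  4 → cabin 1  [load 9/22]
  11 → cabin 1  [load 20/22]
  7 → cabin 2 (new)  [load 7/22]
  10 → cabin 2  [load 17/22]
  21 → cabin 3 (new)  [load 21/22]
  6 → cabin 4 (new)  [load 6/22]
  14 → cabin 4  [load 20/22]
  10 → cabin 5 (new)  [load 10/22]
  20 → cabin 6 (new)  [load 20/22]
  13 → cabin 7 (new)  [load 13/22]
  16 → cabin 8 (new)  [load 16/22]
  5 → cabin 2  [load 22/22]
8 cabins opened.

8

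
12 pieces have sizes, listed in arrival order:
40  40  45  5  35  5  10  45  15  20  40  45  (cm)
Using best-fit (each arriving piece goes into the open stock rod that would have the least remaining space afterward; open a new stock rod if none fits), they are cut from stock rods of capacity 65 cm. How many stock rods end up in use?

7

  40 → stock rod 1 (new)  [load 40/65]
  40 → stock rod 2 (new)  [load 40/65]
  45 → stock rod 3 (new)  [load 45/65]
  5 → stock rod 3  [load 50/65]
  35 → stock rod 4 (new)  [load 35/65]
  5 → stock rod 3  [load 55/65]
  10 → stock rod 3  [load 65/65]
  45 → stock rod 5 (new)  [load 45/65]
  15 → stock rod 5  [load 60/65]
  20 → stock rod 1  [load 60/65]
  40 → stock rod 6 (new)  [load 40/65]
  45 → stock rod 7 (new)  [load 45/65]
7 stock rods opened.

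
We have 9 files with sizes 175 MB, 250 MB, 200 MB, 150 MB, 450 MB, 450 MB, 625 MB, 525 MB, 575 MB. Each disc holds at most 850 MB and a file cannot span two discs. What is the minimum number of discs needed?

Total = 625 + 575 + 525 + 450 + 450 + 250 + 200 + 175 + 150 = 3400 MB.
Lower bound: ⌈3400/850⌉ = 4 discs.
Also, 5 files each exceed 425 MB, and no two of those can share a disc, so at least 5 discs are needed.
A packing using 5 discs:
  disc 1: 625 + 200 = 825
  disc 2: 575 + 250 = 825
  disc 3: 525 + 175 + 150 = 850
  disc 4: 450 = 450
  disc 5: 450 = 450
This matches the lower bound, so 5 is optimal.

5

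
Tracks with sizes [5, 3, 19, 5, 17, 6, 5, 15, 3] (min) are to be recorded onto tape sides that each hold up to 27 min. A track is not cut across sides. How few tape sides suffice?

Total = 19 + 17 + 15 + 6 + 5 + 5 + 5 + 3 + 3 = 78 min.
Lower bound: ⌈78/27⌉ = 3 tape sides.
A packing using 3 tape sides:
  side 1: 19 + 6 = 25
  side 2: 17 + 5 + 5 = 27
  side 3: 15 + 5 + 3 + 3 = 26
This matches the lower bound, so 3 is optimal.

3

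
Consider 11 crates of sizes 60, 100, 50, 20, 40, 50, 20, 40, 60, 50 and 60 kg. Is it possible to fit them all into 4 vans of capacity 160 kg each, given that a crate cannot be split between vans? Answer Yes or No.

A valid assignment using 4 vans:
  van 1: 100 + 60 = 160
  van 2: 60 + 60 + 40 = 160
  van 3: 50 + 50 + 50 = 150
  van 4: 40 + 20 + 20 = 80
Every load is within 160 kg, so 4 vans suffice.

Yes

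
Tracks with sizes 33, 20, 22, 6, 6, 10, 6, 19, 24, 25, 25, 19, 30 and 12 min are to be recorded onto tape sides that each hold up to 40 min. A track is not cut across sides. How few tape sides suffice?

8

Total = 33 + 30 + 25 + 25 + 24 + 22 + 20 + 19 + 19 + 12 + 10 + 6 + 6 + 6 = 257 min.
Lower bound: ⌈257/40⌉ = 7 tape sides.
A packing using 8 tape sides:
  side 1: 33 + 6 = 39
  side 2: 30 + 10 = 40
  side 3: 25 + 12 = 37
  side 4: 25 + 6 + 6 = 37
  side 5: 24 = 24
  side 6: 22 = 22
  side 7: 20 + 19 = 39
  side 8: 19 = 19
No arrangement into 7 tape sides stays within capacity, so 8 is optimal.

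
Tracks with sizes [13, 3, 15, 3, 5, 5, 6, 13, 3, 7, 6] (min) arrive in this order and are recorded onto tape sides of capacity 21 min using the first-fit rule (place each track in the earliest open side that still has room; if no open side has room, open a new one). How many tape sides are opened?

4

  13 → side 1 (new)  [load 13/21]
  3 → side 1  [load 16/21]
  15 → side 2 (new)  [load 15/21]
  3 → side 1  [load 19/21]
  5 → side 2  [load 20/21]
  5 → side 3 (new)  [load 5/21]
  6 → side 3  [load 11/21]
  13 → side 4 (new)  [load 13/21]
  3 → side 3  [load 14/21]
  7 → side 3  [load 21/21]
  6 → side 4  [load 19/21]
4 tape sides opened.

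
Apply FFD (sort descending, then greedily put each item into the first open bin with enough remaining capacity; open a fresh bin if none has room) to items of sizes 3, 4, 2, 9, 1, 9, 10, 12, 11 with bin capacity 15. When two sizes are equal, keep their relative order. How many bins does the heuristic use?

5

Sorted descending: 12, 11, 10, 9, 9, 4, 3, 2, 1.
  12 → bin 1 (new)  [load 12/15]
  11 → bin 2 (new)  [load 11/15]
  10 → bin 3 (new)  [load 10/15]
  9 → bin 4 (new)  [load 9/15]
  9 → bin 5 (new)  [load 9/15]
  4 → bin 2  [load 15/15]
  3 → bin 1  [load 15/15]
  2 → bin 3  [load 12/15]
  1 → bin 3  [load 13/15]
5 bins opened.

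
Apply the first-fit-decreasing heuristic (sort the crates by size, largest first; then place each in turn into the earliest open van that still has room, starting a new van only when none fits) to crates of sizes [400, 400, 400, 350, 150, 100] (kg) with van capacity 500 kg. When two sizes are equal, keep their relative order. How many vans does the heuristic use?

Sorted descending: 400, 400, 400, 350, 150, 100.
  400 → van 1 (new)  [load 400/500]
  400 → van 2 (new)  [load 400/500]
  400 → van 3 (new)  [load 400/500]
  350 → van 4 (new)  [load 350/500]
  150 → van 4  [load 500/500]
  100 → van 1  [load 500/500]
4 vans opened.

4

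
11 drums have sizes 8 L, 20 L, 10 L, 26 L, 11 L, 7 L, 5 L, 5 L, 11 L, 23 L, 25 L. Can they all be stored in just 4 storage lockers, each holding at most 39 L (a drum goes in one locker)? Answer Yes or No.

Yes

A valid assignment using 4 storage lockers:
  locker 1: 26 + 11 = 37
  locker 2: 25 + 8 + 5 = 38
  locker 3: 23 + 11 + 5 = 39
  locker 4: 20 + 10 + 7 = 37
Every load is within 39 L, so 4 storage lockers suffice.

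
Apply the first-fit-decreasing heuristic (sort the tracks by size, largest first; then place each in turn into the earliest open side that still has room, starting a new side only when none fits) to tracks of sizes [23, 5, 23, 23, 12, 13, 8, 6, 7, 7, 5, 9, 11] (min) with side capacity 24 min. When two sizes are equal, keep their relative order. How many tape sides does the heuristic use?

Sorted descending: 23, 23, 23, 13, 12, 11, 9, 8, 7, 7, 6, 5, 5.
  23 → side 1 (new)  [load 23/24]
  23 → side 2 (new)  [load 23/24]
  23 → side 3 (new)  [load 23/24]
  13 → side 4 (new)  [load 13/24]
  12 → side 5 (new)  [load 12/24]
  11 → side 4  [load 24/24]
  9 → side 5  [load 21/24]
  8 → side 6 (new)  [load 8/24]
  7 → side 6  [load 15/24]
  7 → side 6  [load 22/24]
  6 → side 7 (new)  [load 6/24]
  5 → side 7  [load 11/24]
  5 → side 7  [load 16/24]
7 tape sides opened.

7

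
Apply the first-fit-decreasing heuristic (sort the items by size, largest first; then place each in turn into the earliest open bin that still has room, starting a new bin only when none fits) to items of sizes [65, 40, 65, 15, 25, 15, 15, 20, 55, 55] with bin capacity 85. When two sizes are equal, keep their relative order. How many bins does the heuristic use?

Sorted descending: 65, 65, 55, 55, 40, 25, 20, 15, 15, 15.
  65 → bin 1 (new)  [load 65/85]
  65 → bin 2 (new)  [load 65/85]
  55 → bin 3 (new)  [load 55/85]
  55 → bin 4 (new)  [load 55/85]
  40 → bin 5 (new)  [load 40/85]
  25 → bin 3  [load 80/85]
  20 → bin 1  [load 85/85]
  15 → bin 2  [load 80/85]
  15 → bin 4  [load 70/85]
  15 → bin 4  [load 85/85]
5 bins opened.

5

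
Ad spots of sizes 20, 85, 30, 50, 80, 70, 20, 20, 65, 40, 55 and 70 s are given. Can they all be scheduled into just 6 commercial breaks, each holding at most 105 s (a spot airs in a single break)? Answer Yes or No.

A valid assignment using 6 commercial breaks:
  break 1: 85 + 20 = 105
  break 2: 80 + 20 = 100
  break 3: 70 + 30 = 100
  break 4: 70 + 20 = 90
  break 5: 65 + 40 = 105
  break 6: 55 + 50 = 105
Every load is within 105 s, so 6 commercial breaks suffice.

Yes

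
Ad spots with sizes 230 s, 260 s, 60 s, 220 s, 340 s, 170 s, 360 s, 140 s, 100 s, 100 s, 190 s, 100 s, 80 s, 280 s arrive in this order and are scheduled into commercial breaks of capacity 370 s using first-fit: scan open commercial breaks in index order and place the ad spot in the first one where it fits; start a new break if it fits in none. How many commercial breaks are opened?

  230 → break 1 (new)  [load 230/370]
  260 → break 2 (new)  [load 260/370]
  60 → break 1  [load 290/370]
  220 → break 3 (new)  [load 220/370]
  340 → break 4 (new)  [load 340/370]
  170 → break 5 (new)  [load 170/370]
  360 → break 6 (new)  [load 360/370]
  140 → break 3  [load 360/370]
  100 → break 2  [load 360/370]
  100 → break 5  [load 270/370]
  190 → break 7 (new)  [load 190/370]
  100 → break 5  [load 370/370]
  80 → break 1  [load 370/370]
  280 → break 8 (new)  [load 280/370]
8 commercial breaks opened.

8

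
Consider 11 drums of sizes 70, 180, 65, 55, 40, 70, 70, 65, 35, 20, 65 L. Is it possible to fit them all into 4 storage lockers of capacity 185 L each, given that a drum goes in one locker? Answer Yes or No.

Total = 735 L; ⌈735/185⌉ = 4.
The bound of 4 does not rule out 4, but exhaustive search shows no assignment into 4 storage lockers of capacity 185 L exists — the minimum is 5.

No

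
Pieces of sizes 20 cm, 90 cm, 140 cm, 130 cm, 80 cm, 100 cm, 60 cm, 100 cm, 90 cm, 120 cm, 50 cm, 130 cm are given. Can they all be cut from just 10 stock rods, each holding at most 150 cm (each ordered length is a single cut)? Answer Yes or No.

Yes

A valid assignment using 9 stock rods:
  stock rod 1: 140 = 140
  stock rod 2: 130 + 20 = 150
  stock rod 3: 130 = 130
  stock rod 4: 120 = 120
  stock rod 5: 100 + 50 = 150
  stock rod 6: 100 = 100
  stock rod 7: 90 + 60 = 150
  stock rod 8: 90 = 90
  stock rod 9: 80 = 80
That uses only 9 ≤ 10, so 10 stock rods are enough.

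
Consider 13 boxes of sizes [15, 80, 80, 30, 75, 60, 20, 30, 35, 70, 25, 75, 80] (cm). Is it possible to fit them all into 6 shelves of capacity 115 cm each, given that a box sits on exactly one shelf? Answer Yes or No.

Total = 675 cm; ⌈675/115⌉ = 6.
7 boxes each exceed half the capacity and cannot share a shelf, forcing at least 7 shelves.
At least 7 shelves are required, but only 6 are allowed.

No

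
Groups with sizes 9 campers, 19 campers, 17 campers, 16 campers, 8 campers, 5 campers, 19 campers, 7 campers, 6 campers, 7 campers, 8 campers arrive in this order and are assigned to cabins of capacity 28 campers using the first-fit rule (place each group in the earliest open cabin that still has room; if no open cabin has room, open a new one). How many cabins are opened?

5

  9 → cabin 1 (new)  [load 9/28]
  19 → cabin 1  [load 28/28]
  17 → cabin 2 (new)  [load 17/28]
  16 → cabin 3 (new)  [load 16/28]
  8 → cabin 2  [load 25/28]
  5 → cabin 3  [load 21/28]
  19 → cabin 4 (new)  [load 19/28]
  7 → cabin 3  [load 28/28]
  6 → cabin 4  [load 25/28]
  7 → cabin 5 (new)  [load 7/28]
  8 → cabin 5  [load 15/28]
5 cabins opened.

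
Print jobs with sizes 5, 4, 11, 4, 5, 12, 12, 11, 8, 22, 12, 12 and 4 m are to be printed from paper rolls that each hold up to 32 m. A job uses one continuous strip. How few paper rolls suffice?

Total = 22 + 12 + 12 + 12 + 12 + 11 + 11 + 8 + 5 + 5 + 4 + 4 + 4 = 122 m.
Lower bound: ⌈122/32⌉ = 4 paper rolls.
A packing using 4 paper rolls:
  roll 1: 22 + 8 = 30
  roll 2: 12 + 12 + 5 = 29
  roll 3: 12 + 12 + 4 + 4 = 32
  roll 4: 11 + 11 + 5 + 4 = 31
This matches the lower bound, so 4 is optimal.

4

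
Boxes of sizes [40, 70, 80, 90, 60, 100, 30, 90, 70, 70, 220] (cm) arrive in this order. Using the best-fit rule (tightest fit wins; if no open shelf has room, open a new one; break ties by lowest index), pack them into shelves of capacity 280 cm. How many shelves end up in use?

4

  40 → shelf 1 (new)  [load 40/280]
  70 → shelf 1  [load 110/280]
  80 → shelf 1  [load 190/280]
  90 → shelf 1  [load 280/280]
  60 → shelf 2 (new)  [load 60/280]
  100 → shelf 2  [load 160/280]
  30 → shelf 2  [load 190/280]
  90 → shelf 2  [load 280/280]
  70 → shelf 3 (new)  [load 70/280]
  70 → shelf 3  [load 140/280]
  220 → shelf 4 (new)  [load 220/280]
4 shelves opened.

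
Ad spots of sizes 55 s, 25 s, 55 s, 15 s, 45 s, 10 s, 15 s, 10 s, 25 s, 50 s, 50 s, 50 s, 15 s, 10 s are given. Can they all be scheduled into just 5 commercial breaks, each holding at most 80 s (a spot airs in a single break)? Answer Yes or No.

Total = 430 s; ⌈430/80⌉ = 6.
At least 6 commercial breaks are required, but only 5 are allowed.

No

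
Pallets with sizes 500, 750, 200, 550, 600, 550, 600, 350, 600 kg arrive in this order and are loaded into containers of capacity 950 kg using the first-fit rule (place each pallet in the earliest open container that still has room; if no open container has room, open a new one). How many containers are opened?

7

  500 → container 1 (new)  [load 500/950]
  750 → container 2 (new)  [load 750/950]
  200 → container 1  [load 700/950]
  550 → container 3 (new)  [load 550/950]
  600 → container 4 (new)  [load 600/950]
  550 → container 5 (new)  [load 550/950]
  600 → container 6 (new)  [load 600/950]
  350 → container 3  [load 900/950]
  600 → container 7 (new)  [load 600/950]
7 containers opened.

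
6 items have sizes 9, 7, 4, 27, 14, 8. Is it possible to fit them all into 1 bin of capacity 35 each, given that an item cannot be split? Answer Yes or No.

No

Total = 69; ⌈69/35⌉ = 2.
At least 2 bins are required, but only 1 is allowed.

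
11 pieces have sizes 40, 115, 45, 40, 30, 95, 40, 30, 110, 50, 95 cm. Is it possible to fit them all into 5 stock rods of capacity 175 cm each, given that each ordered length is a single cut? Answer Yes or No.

Yes

A valid assignment using 5 stock rods:
  stock rod 1: 115 + 50 = 165
  stock rod 2: 110 + 45 = 155
  stock rod 3: 95 + 40 + 40 = 175
  stock rod 4: 95 + 40 + 30 = 165
  stock rod 5: 30 = 30
Every load is within 175 cm, so 5 stock rods suffice.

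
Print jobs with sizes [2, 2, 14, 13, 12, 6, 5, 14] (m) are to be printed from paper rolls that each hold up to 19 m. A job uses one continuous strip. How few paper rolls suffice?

Total = 14 + 14 + 13 + 12 + 6 + 5 + 2 + 2 = 68 m.
Lower bound: ⌈68/19⌉ = 4 paper rolls.
A packing using 4 paper rolls:
  roll 1: 14 + 5 = 19
  roll 2: 14 + 2 + 2 = 18
  roll 3: 13 + 6 = 19
  roll 4: 12 = 12
This matches the lower bound, so 4 is optimal.

4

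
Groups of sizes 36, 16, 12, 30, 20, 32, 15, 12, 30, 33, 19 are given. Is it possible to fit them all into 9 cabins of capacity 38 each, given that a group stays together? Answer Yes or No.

A valid assignment using 8 cabins:
  cabin 1: 36 = 36
  cabin 2: 33 = 33
  cabin 3: 32 = 32
  cabin 4: 30 = 30
  cabin 5: 30 = 30
  cabin 6: 20 + 16 = 36
  cabin 7: 19 + 15 = 34
  cabin 8: 12 + 12 = 24
That uses only 8 ≤ 9, so 9 cabins are enough.

Yes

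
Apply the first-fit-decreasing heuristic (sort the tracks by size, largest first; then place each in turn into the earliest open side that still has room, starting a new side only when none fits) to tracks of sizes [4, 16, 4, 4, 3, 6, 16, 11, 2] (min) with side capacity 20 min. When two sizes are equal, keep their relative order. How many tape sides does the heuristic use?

4

Sorted descending: 16, 16, 11, 6, 4, 4, 4, 3, 2.
  16 → side 1 (new)  [load 16/20]
  16 → side 2 (new)  [load 16/20]
  11 → side 3 (new)  [load 11/20]
  6 → side 3  [load 17/20]
  4 → side 1  [load 20/20]
  4 → side 2  [load 20/20]
  4 → side 4 (new)  [load 4/20]
  3 → side 3  [load 20/20]
  2 → side 4  [load 6/20]
4 tape sides opened.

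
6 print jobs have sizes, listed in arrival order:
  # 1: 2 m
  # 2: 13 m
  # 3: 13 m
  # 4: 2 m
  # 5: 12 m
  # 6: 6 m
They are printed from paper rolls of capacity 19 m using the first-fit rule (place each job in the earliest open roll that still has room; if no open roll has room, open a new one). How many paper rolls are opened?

3

  2 → roll 1 (new)  [load 2/19]
  13 → roll 1  [load 15/19]
  13 → roll 2 (new)  [load 13/19]
  2 → roll 1  [load 17/19]
  12 → roll 3 (new)  [load 12/19]
  6 → roll 2  [load 19/19]
3 paper rolls opened.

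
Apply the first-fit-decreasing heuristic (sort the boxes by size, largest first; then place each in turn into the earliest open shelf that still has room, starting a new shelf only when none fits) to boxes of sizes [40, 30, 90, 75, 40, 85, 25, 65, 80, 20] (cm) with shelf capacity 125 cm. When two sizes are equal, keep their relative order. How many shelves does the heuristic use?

5

Sorted descending: 90, 85, 80, 75, 65, 40, 40, 30, 25, 20.
  90 → shelf 1 (new)  [load 90/125]
  85 → shelf 2 (new)  [load 85/125]
  80 → shelf 3 (new)  [load 80/125]
  75 → shelf 4 (new)  [load 75/125]
  65 → shelf 5 (new)  [load 65/125]
  40 → shelf 2  [load 125/125]
  40 → shelf 3  [load 120/125]
  30 → shelf 1  [load 120/125]
  25 → shelf 4  [load 100/125]
  20 → shelf 4  [load 120/125]
5 shelves opened.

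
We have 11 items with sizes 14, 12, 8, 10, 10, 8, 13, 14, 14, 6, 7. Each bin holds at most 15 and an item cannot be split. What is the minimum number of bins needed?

9

Total = 14 + 14 + 14 + 13 + 12 + 10 + 10 + 8 + 8 + 7 + 6 = 116.
Lower bound: ⌈116/15⌉ = 8 bins.
Also, 9 items each exceed 15/2, and no two of those can share a bin, so at least 9 bins are needed.
A packing using 9 bins:
  bin 1: 14 = 14
  bin 2: 14 = 14
  bin 3: 14 = 14
  bin 4: 13 = 13
  bin 5: 12 = 12
  bin 6: 10 = 10
  bin 7: 10 = 10
  bin 8: 8 + 7 = 15
  bin 9: 8 + 6 = 14
This matches the lower bound, so 9 is optimal.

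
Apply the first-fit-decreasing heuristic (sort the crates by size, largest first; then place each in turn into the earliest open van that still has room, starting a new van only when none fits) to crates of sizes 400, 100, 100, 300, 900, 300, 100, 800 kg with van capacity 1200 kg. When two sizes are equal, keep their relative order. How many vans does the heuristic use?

Sorted descending: 900, 800, 400, 300, 300, 100, 100, 100.
  900 → van 1 (new)  [load 900/1200]
  800 → van 2 (new)  [load 800/1200]
  400 → van 2  [load 1200/1200]
  300 → van 1  [load 1200/1200]
  300 → van 3 (new)  [load 300/1200]
  100 → van 3  [load 400/1200]
  100 → van 3  [load 500/1200]
  100 → van 3  [load 600/1200]
3 vans opened.

3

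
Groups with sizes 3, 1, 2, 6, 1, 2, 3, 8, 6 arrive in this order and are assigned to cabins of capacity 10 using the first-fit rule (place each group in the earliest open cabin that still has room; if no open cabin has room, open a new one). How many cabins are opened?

4

  3 → cabin 1 (new)  [load 3/10]
  1 → cabin 1  [load 4/10]
  2 → cabin 1  [load 6/10]
  6 → cabin 2 (new)  [load 6/10]
  1 → cabin 1  [load 7/10]
  2 → cabin 1  [load 9/10]
  3 → cabin 2  [load 9/10]
  8 → cabin 3 (new)  [load 8/10]
  6 → cabin 4 (new)  [load 6/10]
4 cabins opened.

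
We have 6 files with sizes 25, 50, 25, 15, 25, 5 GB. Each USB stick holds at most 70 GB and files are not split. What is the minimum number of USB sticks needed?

Total = 50 + 25 + 25 + 25 + 15 + 5 = 145 GB.
Lower bound: ⌈145/70⌉ = 3 USB sticks.
A packing using 3 USB sticks:
  USB stick 1: 50 + 15 + 5 = 70
  USB stick 2: 25 + 25 = 50
  USB stick 3: 25 = 25
This matches the lower bound, so 3 is optimal.

3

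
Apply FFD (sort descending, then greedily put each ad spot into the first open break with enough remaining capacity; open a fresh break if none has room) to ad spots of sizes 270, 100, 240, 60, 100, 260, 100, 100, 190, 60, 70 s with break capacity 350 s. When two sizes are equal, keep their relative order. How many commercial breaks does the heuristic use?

5

Sorted descending: 270, 260, 240, 190, 100, 100, 100, 100, 70, 60, 60.
  270 → break 1 (new)  [load 270/350]
  260 → break 2 (new)  [load 260/350]
  240 → break 3 (new)  [load 240/350]
  190 → break 4 (new)  [load 190/350]
  100 → break 3  [load 340/350]
  100 → break 4  [load 290/350]
  100 → break 5 (new)  [load 100/350]
  100 → break 5  [load 200/350]
  70 → break 1  [load 340/350]
  60 → break 2  [load 320/350]
  60 → break 4  [load 350/350]
5 commercial breaks opened.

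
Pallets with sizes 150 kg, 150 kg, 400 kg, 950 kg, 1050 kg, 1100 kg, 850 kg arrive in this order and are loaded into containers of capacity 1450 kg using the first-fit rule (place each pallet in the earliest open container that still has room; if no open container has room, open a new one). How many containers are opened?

5

  150 → container 1 (new)  [load 150/1450]
  150 → container 1  [load 300/1450]
  400 → container 1  [load 700/1450]
  950 → container 2 (new)  [load 950/1450]
  1050 → container 3 (new)  [load 1050/1450]
  1100 → container 4 (new)  [load 1100/1450]
  850 → container 5 (new)  [load 850/1450]
5 containers opened.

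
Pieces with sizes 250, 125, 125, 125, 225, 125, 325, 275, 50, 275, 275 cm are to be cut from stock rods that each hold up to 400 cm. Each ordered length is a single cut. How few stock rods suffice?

6

Total = 325 + 275 + 275 + 275 + 250 + 225 + 125 + 125 + 125 + 125 + 50 = 2175 cm.
Lower bound: ⌈2175/400⌉ = 6 stock rods.
A packing using 6 stock rods:
  stock rod 1: 325 + 50 = 375
  stock rod 2: 275 + 125 = 400
  stock rod 3: 275 + 125 = 400
  stock rod 4: 275 + 125 = 400
  stock rod 5: 250 + 125 = 375
  stock rod 6: 225 = 225
This matches the lower bound, so 6 is optimal.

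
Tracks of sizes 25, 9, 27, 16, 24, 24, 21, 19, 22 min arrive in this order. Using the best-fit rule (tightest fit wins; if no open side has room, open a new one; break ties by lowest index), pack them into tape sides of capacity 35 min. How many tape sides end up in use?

  25 → side 1 (new)  [load 25/35]
  9 → side 1  [load 34/35]
  27 → side 2 (new)  [load 27/35]
  16 → side 3 (new)  [load 16/35]
  24 → side 4 (new)  [load 24/35]
  24 → side 5 (new)  [load 24/35]
  21 → side 6 (new)  [load 21/35]
  19 → side 3  [load 35/35]
  22 → side 7 (new)  [load 22/35]
7 tape sides opened.

7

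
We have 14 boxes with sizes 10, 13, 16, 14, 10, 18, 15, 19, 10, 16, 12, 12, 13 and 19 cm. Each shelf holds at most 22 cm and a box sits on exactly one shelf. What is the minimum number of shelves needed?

Total = 19 + 19 + 18 + 16 + 16 + 15 + 14 + 13 + 13 + 12 + 12 + 10 + 10 + 10 = 197 cm.
Lower bound: ⌈197/22⌉ = 9 shelves.
Also, 11 boxes each exceed 11 cm, and no two of those can share a shelf, so at least 11 shelves are needed.
A packing using 12 shelves:
  shelf 1: 19 = 19
  shelf 2: 19 = 19
  shelf 3: 18 = 18
  shelf 4: 16 = 16
  shelf 5: 16 = 16
  shelf 6: 15 = 15
  shelf 7: 14 = 14
  shelf 8: 13 = 13
  shelf 9: 13 = 13
  shelf 10: 12 + 10 = 22
  shelf 11: 12 + 10 = 22
  shelf 12: 10 = 10
No arrangement into 11 shelves stays within capacity, so 12 is optimal.

12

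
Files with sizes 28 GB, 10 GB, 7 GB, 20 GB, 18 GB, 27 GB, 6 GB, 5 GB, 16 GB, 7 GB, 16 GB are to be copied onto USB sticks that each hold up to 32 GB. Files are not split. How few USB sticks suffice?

Total = 28 + 27 + 20 + 18 + 16 + 16 + 10 + 7 + 7 + 6 + 5 = 160 GB.
Lower bound: ⌈160/32⌉ = 5 USB sticks.
A packing using 6 USB sticks:
  USB stick 1: 28 = 28
  USB stick 2: 27 + 5 = 32
  USB stick 3: 20 + 10 = 30
  USB stick 4: 18 + 7 + 7 = 32
  USB stick 5: 16 + 16 = 32
  USB stick 6: 6 = 6
No arrangement into 5 USB sticks stays within capacity, so 6 is optimal.

6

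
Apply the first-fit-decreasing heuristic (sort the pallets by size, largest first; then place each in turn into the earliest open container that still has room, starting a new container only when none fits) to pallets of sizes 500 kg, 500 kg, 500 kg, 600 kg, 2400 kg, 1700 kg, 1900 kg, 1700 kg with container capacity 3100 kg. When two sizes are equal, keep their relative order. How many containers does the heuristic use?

Sorted descending: 2400, 1900, 1700, 1700, 600, 500, 500, 500.
  2400 → container 1 (new)  [load 2400/3100]
  1900 → container 2 (new)  [load 1900/3100]
  1700 → container 3 (new)  [load 1700/3100]
  1700 → container 4 (new)  [load 1700/3100]
  600 → container 1  [load 3000/3100]
  500 → container 2  [load 2400/3100]
  500 → container 2  [load 2900/3100]
  500 → container 3  [load 2200/3100]
4 containers opened.

4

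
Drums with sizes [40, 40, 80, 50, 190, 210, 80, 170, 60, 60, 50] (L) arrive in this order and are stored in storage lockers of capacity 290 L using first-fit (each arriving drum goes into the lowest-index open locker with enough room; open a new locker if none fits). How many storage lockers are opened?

4

  40 → locker 1 (new)  [load 40/290]
  40 → locker 1  [load 80/290]
  80 → locker 1  [load 160/290]
  50 → locker 1  [load 210/290]
  190 → locker 2 (new)  [load 190/290]
  210 → locker 3 (new)  [load 210/290]
  80 → locker 1  [load 290/290]
  170 → locker 4 (new)  [load 170/290]
  60 → locker 2  [load 250/290]
  60 → locker 3  [load 270/290]
  50 → locker 4  [load 220/290]
4 storage lockers opened.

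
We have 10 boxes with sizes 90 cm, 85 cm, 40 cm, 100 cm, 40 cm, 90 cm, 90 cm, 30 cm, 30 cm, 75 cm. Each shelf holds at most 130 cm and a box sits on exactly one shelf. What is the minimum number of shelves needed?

Total = 100 + 90 + 90 + 90 + 85 + 75 + 40 + 40 + 30 + 30 = 670 cm.
Lower bound: ⌈670/130⌉ = 6 shelves.
A packing using 6 shelves:
  shelf 1: 100 + 30 = 130
  shelf 2: 90 + 40 = 130
  shelf 3: 90 + 40 = 130
  shelf 4: 90 + 30 = 120
  shelf 5: 85 = 85
  shelf 6: 75 = 75
This matches the lower bound, so 6 is optimal.

6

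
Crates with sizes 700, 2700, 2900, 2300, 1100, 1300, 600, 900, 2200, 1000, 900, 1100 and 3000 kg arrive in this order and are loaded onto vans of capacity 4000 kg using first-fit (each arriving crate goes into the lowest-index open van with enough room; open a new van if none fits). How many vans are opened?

6

  700 → van 1 (new)  [load 700/4000]
  2700 → van 1  [load 3400/4000]
  2900 → van 2 (new)  [load 2900/4000]
  2300 → van 3 (new)  [load 2300/4000]
  1100 → van 2  [load 4000/4000]
  1300 → van 3  [load 3600/4000]
  600 → van 1  [load 4000/4000]
  900 → van 4 (new)  [load 900/4000]
  2200 → van 4  [load 3100/4000]
  1000 → van 5 (new)  [load 1000/4000]
  900 → van 4  [load 4000/4000]
  1100 → van 5  [load 2100/4000]
  3000 → van 6 (new)  [load 3000/4000]
6 vans opened.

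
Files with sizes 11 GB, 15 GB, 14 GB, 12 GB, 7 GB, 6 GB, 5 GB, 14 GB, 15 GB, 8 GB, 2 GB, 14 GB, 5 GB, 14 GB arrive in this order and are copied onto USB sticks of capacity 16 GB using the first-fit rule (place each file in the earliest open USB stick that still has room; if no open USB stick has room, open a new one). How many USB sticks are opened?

  11 → USB stick 1 (new)  [load 11/16]
  15 → USB stick 2 (new)  [load 15/16]
  14 → USB stick 3 (new)  [load 14/16]
  12 → USB stick 4 (new)  [load 12/16]
  7 → USB stick 5 (new)  [load 7/16]
  6 → USB stick 5  [load 13/16]
  5 → USB stick 1  [load 16/16]
  14 → USB stick 6 (new)  [load 14/16]
  15 → USB stick 7 (new)  [load 15/16]
  8 → USB stick 8 (new)  [load 8/16]
  2 → USB stick 3  [load 16/16]
  14 → USB stick 9 (new)  [load 14/16]
  5 → USB stick 8  [load 13/16]
  14 → USB stick 10 (new)  [load 14/16]
10 USB sticks opened.

10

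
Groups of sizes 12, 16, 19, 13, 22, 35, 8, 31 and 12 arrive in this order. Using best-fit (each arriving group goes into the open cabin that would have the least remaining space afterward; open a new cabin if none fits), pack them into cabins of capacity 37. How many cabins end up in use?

5

  12 → cabin 1 (new)  [load 12/37]
  16 → cabin 1  [load 28/37]
  19 → cabin 2 (new)  [load 19/37]
  13 → cabin 2  [load 32/37]
  22 → cabin 3 (new)  [load 22/37]
  35 → cabin 4 (new)  [load 35/37]
  8 → cabin 1  [load 36/37]
  31 → cabin 5 (new)  [load 31/37]
  12 → cabin 3  [load 34/37]
5 cabins opened.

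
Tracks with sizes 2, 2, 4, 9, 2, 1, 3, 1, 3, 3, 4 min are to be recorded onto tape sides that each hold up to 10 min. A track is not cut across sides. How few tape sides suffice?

4

Total = 9 + 4 + 4 + 3 + 3 + 3 + 2 + 2 + 2 + 1 + 1 = 34 min.
Lower bound: ⌈34/10⌉ = 4 tape sides.
A packing using 4 tape sides:
  side 1: 9 + 1 = 10
  side 2: 4 + 4 + 2 = 10
  side 3: 3 + 3 + 3 + 1 = 10
  side 4: 2 + 2 = 4
This matches the lower bound, so 4 is optimal.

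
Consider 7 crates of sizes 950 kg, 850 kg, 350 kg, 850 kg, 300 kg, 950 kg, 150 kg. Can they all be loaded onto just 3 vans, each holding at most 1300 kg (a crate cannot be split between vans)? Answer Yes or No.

No

Total = 4400 kg; ⌈4400/1300⌉ = 4.
At least 4 vans are required, but only 3 are allowed.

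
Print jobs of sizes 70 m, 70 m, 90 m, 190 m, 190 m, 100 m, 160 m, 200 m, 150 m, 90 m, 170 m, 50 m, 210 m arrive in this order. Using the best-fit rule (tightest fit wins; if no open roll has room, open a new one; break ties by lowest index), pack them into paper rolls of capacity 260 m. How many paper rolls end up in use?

8

  70 → roll 1 (new)  [load 70/260]
  70 → roll 1  [load 140/260]
  90 → roll 1  [load 230/260]
  190 → roll 2 (new)  [load 190/260]
  190 → roll 3 (new)  [load 190/260]
  100 → roll 4 (new)  [load 100/260]
  160 → roll 4  [load 260/260]
  200 → roll 5 (new)  [load 200/260]
  150 → roll 6 (new)  [load 150/260]
  90 → roll 6  [load 240/260]
  170 → roll 7 (new)  [load 170/260]
  50 → roll 5  [load 250/260]
  210 → roll 8 (new)  [load 210/260]
8 paper rolls opened.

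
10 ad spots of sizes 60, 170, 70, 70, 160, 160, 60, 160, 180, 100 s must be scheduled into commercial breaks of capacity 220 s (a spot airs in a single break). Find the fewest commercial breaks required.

Total = 180 + 170 + 160 + 160 + 160 + 100 + 70 + 70 + 60 + 60 = 1190 s.
Lower bound: ⌈1190/220⌉ = 6 commercial breaks.
A packing using 7 commercial breaks:
  break 1: 180 = 180
  break 2: 170 = 170
  break 3: 160 + 60 = 220
  break 4: 160 + 60 = 220
  break 5: 160 = 160
  break 6: 100 + 70 = 170
  break 7: 70 = 70
No arrangement into 6 commercial breaks stays within capacity, so 7 is optimal.

7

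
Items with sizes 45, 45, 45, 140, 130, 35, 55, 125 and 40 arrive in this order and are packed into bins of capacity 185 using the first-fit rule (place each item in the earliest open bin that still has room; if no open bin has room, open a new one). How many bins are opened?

  45 → bin 1 (new)  [load 45/185]
  45 → bin 1  [load 90/185]
  45 → bin 1  [load 135/185]
  140 → bin 2 (new)  [load 140/185]
  130 → bin 3 (new)  [load 130/185]
  35 → bin 1  [load 170/185]
  55 → bin 3  [load 185/185]
  125 → bin 4 (new)  [load 125/185]
  40 → bin 2  [load 180/185]
4 bins opened.

4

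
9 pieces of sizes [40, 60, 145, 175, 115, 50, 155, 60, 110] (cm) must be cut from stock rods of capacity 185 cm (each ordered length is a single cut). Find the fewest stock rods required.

6

Total = 175 + 155 + 145 + 115 + 110 + 60 + 60 + 50 + 40 = 910 cm.
Lower bound: ⌈910/185⌉ = 5 stock rods.
A packing using 6 stock rods:
  stock rod 1: 175 = 175
  stock rod 2: 155 = 155
  stock rod 3: 145 + 40 = 185
  stock rod 4: 115 + 60 = 175
  stock rod 5: 110 + 60 = 170
  stock rod 6: 50 = 50
No arrangement into 5 stock rods stays within capacity, so 6 is optimal.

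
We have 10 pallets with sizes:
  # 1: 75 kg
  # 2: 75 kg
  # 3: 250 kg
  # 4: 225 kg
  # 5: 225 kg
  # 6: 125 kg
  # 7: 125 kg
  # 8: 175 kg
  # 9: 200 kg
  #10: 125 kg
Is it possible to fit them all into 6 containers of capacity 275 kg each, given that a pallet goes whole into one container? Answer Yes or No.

Total = 1600 kg; ⌈1600/275⌉ = 6.
The bound of 6 does not rule out 6, but exhaustive search shows no assignment into 6 containers of capacity 275 kg exists — the minimum is 7.

No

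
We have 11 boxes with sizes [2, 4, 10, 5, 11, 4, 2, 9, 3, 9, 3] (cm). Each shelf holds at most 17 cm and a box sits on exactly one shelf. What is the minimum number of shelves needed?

Total = 11 + 10 + 9 + 9 + 5 + 4 + 4 + 3 + 3 + 2 + 2 = 62 cm.
Lower bound: ⌈62/17⌉ = 4 shelves.
A packing using 4 shelves:
  shelf 1: 11 + 5 = 16
  shelf 2: 10 + 4 + 3 = 17
  shelf 3: 9 + 4 + 3 = 16
  shelf 4: 9 + 2 + 2 = 13
This matches the lower bound, so 4 is optimal.

4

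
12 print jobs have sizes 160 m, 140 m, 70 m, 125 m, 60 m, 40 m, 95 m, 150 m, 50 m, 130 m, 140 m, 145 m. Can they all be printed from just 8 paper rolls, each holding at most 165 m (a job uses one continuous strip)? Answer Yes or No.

Total = 1305 m; ⌈1305/165⌉ = 8.
The bound of 8 does not rule out 8, but exhaustive search shows no assignment into 8 paper rolls of capacity 165 m exists — the minimum is 9.

No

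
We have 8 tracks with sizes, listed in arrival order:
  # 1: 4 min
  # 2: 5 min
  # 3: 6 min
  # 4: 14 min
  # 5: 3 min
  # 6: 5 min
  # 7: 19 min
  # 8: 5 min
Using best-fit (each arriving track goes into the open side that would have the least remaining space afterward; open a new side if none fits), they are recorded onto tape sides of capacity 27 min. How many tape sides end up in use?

3

  4 → side 1 (new)  [load 4/27]
  5 → side 1  [load 9/27]
  6 → side 1  [load 15/27]
  14 → side 2 (new)  [load 14/27]
  3 → side 1  [load 18/27]
  5 → side 1  [load 23/27]
  19 → side 3 (new)  [load 19/27]
  5 → side 3  [load 24/27]
3 tape sides opened.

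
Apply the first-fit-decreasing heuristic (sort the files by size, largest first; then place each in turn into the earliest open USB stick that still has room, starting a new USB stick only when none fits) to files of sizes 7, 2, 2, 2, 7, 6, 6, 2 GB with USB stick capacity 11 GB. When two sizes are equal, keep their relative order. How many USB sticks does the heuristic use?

Sorted descending: 7, 7, 6, 6, 2, 2, 2, 2.
  7 → USB stick 1 (new)  [load 7/11]
  7 → USB stick 2 (new)  [load 7/11]
  6 → USB stick 3 (new)  [load 6/11]
  6 → USB stick 4 (new)  [load 6/11]
  2 → USB stick 1  [load 9/11]
  2 → USB stick 1  [load 11/11]
  2 → USB stick 2  [load 9/11]
  2 → USB stick 2  [load 11/11]
4 USB sticks opened.

4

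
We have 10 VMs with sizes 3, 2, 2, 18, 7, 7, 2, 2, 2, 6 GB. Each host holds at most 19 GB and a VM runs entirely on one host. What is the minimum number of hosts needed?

Total = 18 + 7 + 7 + 6 + 3 + 2 + 2 + 2 + 2 + 2 = 51 GB.
Lower bound: ⌈51/19⌉ = 3 hosts.
A packing using 3 hosts:
  host 1: 18 = 18
  host 2: 7 + 7 + 3 + 2 = 19
  host 3: 6 + 2 + 2 + 2 + 2 = 14
This matches the lower bound, so 3 is optimal.

3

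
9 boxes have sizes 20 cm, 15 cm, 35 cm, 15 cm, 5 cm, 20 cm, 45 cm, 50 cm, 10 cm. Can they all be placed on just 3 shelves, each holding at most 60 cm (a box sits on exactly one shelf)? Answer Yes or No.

No

Total = 215 cm; ⌈215/60⌉ = 4.
At least 4 shelves are required, but only 3 are allowed.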